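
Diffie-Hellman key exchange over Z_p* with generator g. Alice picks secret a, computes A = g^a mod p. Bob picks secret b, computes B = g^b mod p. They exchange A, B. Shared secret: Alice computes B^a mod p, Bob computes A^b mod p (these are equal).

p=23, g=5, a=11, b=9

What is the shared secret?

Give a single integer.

A = 5^11 mod 23  (bits of 11 = 1011)
  bit 0 = 1: r = r^2 * 5 mod 23 = 1^2 * 5 = 1*5 = 5
  bit 1 = 0: r = r^2 mod 23 = 5^2 = 2
  bit 2 = 1: r = r^2 * 5 mod 23 = 2^2 * 5 = 4*5 = 20
  bit 3 = 1: r = r^2 * 5 mod 23 = 20^2 * 5 = 9*5 = 22
  -> A = 22
B = 5^9 mod 23  (bits of 9 = 1001)
  bit 0 = 1: r = r^2 * 5 mod 23 = 1^2 * 5 = 1*5 = 5
  bit 1 = 0: r = r^2 mod 23 = 5^2 = 2
  bit 2 = 0: r = r^2 mod 23 = 2^2 = 4
  bit 3 = 1: r = r^2 * 5 mod 23 = 4^2 * 5 = 16*5 = 11
  -> B = 11
s = B^a = 11^11 mod 23  (bits of 11 = 1011)
  bit 0 = 1: r = r^2 * 11 mod 23 = 1^2 * 11 = 1*11 = 11
  bit 1 = 0: r = r^2 mod 23 = 11^2 = 6
  bit 2 = 1: r = r^2 * 11 mod 23 = 6^2 * 11 = 13*11 = 5
  bit 3 = 1: r = r^2 * 11 mod 23 = 5^2 * 11 = 2*11 = 22
  -> s = B^a = 22

Answer: 22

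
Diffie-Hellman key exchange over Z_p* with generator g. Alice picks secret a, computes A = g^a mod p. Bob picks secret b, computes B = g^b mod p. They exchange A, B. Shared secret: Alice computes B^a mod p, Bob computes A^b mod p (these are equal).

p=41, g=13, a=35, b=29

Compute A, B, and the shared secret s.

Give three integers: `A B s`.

Answer: 27 34 14

Derivation:
A = 13^35 mod 41  (bits of 35 = 100011)
  bit 0 = 1: r = r^2 * 13 mod 41 = 1^2 * 13 = 1*13 = 13
  bit 1 = 0: r = r^2 mod 41 = 13^2 = 5
  bit 2 = 0: r = r^2 mod 41 = 5^2 = 25
  bit 3 = 0: r = r^2 mod 41 = 25^2 = 10
  bit 4 = 1: r = r^2 * 13 mod 41 = 10^2 * 13 = 18*13 = 29
  bit 5 = 1: r = r^2 * 13 mod 41 = 29^2 * 13 = 21*13 = 27
  -> A = 27
B = 13^29 mod 41  (bits of 29 = 11101)
  bit 0 = 1: r = r^2 * 13 mod 41 = 1^2 * 13 = 1*13 = 13
  bit 1 = 1: r = r^2 * 13 mod 41 = 13^2 * 13 = 5*13 = 24
  bit 2 = 1: r = r^2 * 13 mod 41 = 24^2 * 13 = 2*13 = 26
  bit 3 = 0: r = r^2 mod 41 = 26^2 = 20
  bit 4 = 1: r = r^2 * 13 mod 41 = 20^2 * 13 = 31*13 = 34
  -> B = 34
s = B^a = 34^35 mod 41  (bits of 35 = 100011)
  bit 0 = 1: r = r^2 * 34 mod 41 = 1^2 * 34 = 1*34 = 34
  bit 1 = 0: r = r^2 mod 41 = 34^2 = 8
  bit 2 = 0: r = r^2 mod 41 = 8^2 = 23
  bit 3 = 0: r = r^2 mod 41 = 23^2 = 37
  bit 4 = 1: r = r^2 * 34 mod 41 = 37^2 * 34 = 16*34 = 11
  bit 5 = 1: r = r^2 * 34 mod 41 = 11^2 * 34 = 39*34 = 14
  -> s = B^a = 14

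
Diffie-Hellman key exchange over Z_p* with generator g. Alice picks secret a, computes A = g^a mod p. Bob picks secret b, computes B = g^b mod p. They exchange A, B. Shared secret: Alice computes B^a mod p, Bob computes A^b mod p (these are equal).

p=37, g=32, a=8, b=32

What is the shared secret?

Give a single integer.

A = 32^8 mod 37  (bits of 8 = 1000)
  bit 0 = 1: r = r^2 * 32 mod 37 = 1^2 * 32 = 1*32 = 32
  bit 1 = 0: r = r^2 mod 37 = 32^2 = 25
  bit 2 = 0: r = r^2 mod 37 = 25^2 = 33
  bit 3 = 0: r = r^2 mod 37 = 33^2 = 16
  -> A = 16
B = 32^32 mod 37  (bits of 32 = 100000)
  bit 0 = 1: r = r^2 * 32 mod 37 = 1^2 * 32 = 1*32 = 32
  bit 1 = 0: r = r^2 mod 37 = 32^2 = 25
  bit 2 = 0: r = r^2 mod 37 = 25^2 = 33
  bit 3 = 0: r = r^2 mod 37 = 33^2 = 16
  bit 4 = 0: r = r^2 mod 37 = 16^2 = 34
  bit 5 = 0: r = r^2 mod 37 = 34^2 = 9
  -> B = 9
s = B^a = 9^8 mod 37  (bits of 8 = 1000)
  bit 0 = 1: r = r^2 * 9 mod 37 = 1^2 * 9 = 1*9 = 9
  bit 1 = 0: r = r^2 mod 37 = 9^2 = 7
  bit 2 = 0: r = r^2 mod 37 = 7^2 = 12
  bit 3 = 0: r = r^2 mod 37 = 12^2 = 33
  -> s = B^a = 33

Answer: 33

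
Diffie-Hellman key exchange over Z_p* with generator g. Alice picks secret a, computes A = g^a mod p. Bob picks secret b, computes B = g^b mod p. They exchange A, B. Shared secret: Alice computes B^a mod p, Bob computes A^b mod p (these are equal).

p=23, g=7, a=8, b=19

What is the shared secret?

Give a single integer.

Answer: 8

Derivation:
A = 7^8 mod 23  (bits of 8 = 1000)
  bit 0 = 1: r = r^2 * 7 mod 23 = 1^2 * 7 = 1*7 = 7
  bit 1 = 0: r = r^2 mod 23 = 7^2 = 3
  bit 2 = 0: r = r^2 mod 23 = 3^2 = 9
  bit 3 = 0: r = r^2 mod 23 = 9^2 = 12
  -> A = 12
B = 7^19 mod 23  (bits of 19 = 10011)
  bit 0 = 1: r = r^2 * 7 mod 23 = 1^2 * 7 = 1*7 = 7
  bit 1 = 0: r = r^2 mod 23 = 7^2 = 3
  bit 2 = 0: r = r^2 mod 23 = 3^2 = 9
  bit 3 = 1: r = r^2 * 7 mod 23 = 9^2 * 7 = 12*7 = 15
  bit 4 = 1: r = r^2 * 7 mod 23 = 15^2 * 7 = 18*7 = 11
  -> B = 11
s = B^a = 11^8 mod 23  (bits of 8 = 1000)
  bit 0 = 1: r = r^2 * 11 mod 23 = 1^2 * 11 = 1*11 = 11
  bit 1 = 0: r = r^2 mod 23 = 11^2 = 6
  bit 2 = 0: r = r^2 mod 23 = 6^2 = 13
  bit 3 = 0: r = r^2 mod 23 = 13^2 = 8
  -> s = B^a = 8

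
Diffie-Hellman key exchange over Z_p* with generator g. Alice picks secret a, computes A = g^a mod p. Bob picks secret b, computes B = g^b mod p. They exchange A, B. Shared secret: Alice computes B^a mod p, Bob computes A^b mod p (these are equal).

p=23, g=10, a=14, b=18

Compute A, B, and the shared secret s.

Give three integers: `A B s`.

Answer: 12 9 16

Derivation:
A = 10^14 mod 23  (bits of 14 = 1110)
  bit 0 = 1: r = r^2 * 10 mod 23 = 1^2 * 10 = 1*10 = 10
  bit 1 = 1: r = r^2 * 10 mod 23 = 10^2 * 10 = 8*10 = 11
  bit 2 = 1: r = r^2 * 10 mod 23 = 11^2 * 10 = 6*10 = 14
  bit 3 = 0: r = r^2 mod 23 = 14^2 = 12
  -> A = 12
B = 10^18 mod 23  (bits of 18 = 10010)
  bit 0 = 1: r = r^2 * 10 mod 23 = 1^2 * 10 = 1*10 = 10
  bit 1 = 0: r = r^2 mod 23 = 10^2 = 8
  bit 2 = 0: r = r^2 mod 23 = 8^2 = 18
  bit 3 = 1: r = r^2 * 10 mod 23 = 18^2 * 10 = 2*10 = 20
  bit 4 = 0: r = r^2 mod 23 = 20^2 = 9
  -> B = 9
s = B^a = 9^14 mod 23  (bits of 14 = 1110)
  bit 0 = 1: r = r^2 * 9 mod 23 = 1^2 * 9 = 1*9 = 9
  bit 1 = 1: r = r^2 * 9 mod 23 = 9^2 * 9 = 12*9 = 16
  bit 2 = 1: r = r^2 * 9 mod 23 = 16^2 * 9 = 3*9 = 4
  bit 3 = 0: r = r^2 mod 23 = 4^2 = 16
  -> s = B^a = 16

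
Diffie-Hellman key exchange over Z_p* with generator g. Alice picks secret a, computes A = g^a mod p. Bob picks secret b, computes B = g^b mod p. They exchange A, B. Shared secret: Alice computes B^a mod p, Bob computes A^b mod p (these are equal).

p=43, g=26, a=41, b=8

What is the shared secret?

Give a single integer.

A = 26^41 mod 43  (bits of 41 = 101001)
  bit 0 = 1: r = r^2 * 26 mod 43 = 1^2 * 26 = 1*26 = 26
  bit 1 = 0: r = r^2 mod 43 = 26^2 = 31
  bit 2 = 1: r = r^2 * 26 mod 43 = 31^2 * 26 = 15*26 = 3
  bit 3 = 0: r = r^2 mod 43 = 3^2 = 9
  bit 4 = 0: r = r^2 mod 43 = 9^2 = 38
  bit 5 = 1: r = r^2 * 26 mod 43 = 38^2 * 26 = 25*26 = 5
  -> A = 5
B = 26^8 mod 43  (bits of 8 = 1000)
  bit 0 = 1: r = r^2 * 26 mod 43 = 1^2 * 26 = 1*26 = 26
  bit 1 = 0: r = r^2 mod 43 = 26^2 = 31
  bit 2 = 0: r = r^2 mod 43 = 31^2 = 15
  bit 3 = 0: r = r^2 mod 43 = 15^2 = 10
  -> B = 10
s = B^a = 10^41 mod 43  (bits of 41 = 101001)
  bit 0 = 1: r = r^2 * 10 mod 43 = 1^2 * 10 = 1*10 = 10
  bit 1 = 0: r = r^2 mod 43 = 10^2 = 14
  bit 2 = 1: r = r^2 * 10 mod 43 = 14^2 * 10 = 24*10 = 25
  bit 3 = 0: r = r^2 mod 43 = 25^2 = 23
  bit 4 = 0: r = r^2 mod 43 = 23^2 = 13
  bit 5 = 1: r = r^2 * 10 mod 43 = 13^2 * 10 = 40*10 = 13
  -> s = B^a = 13

Answer: 13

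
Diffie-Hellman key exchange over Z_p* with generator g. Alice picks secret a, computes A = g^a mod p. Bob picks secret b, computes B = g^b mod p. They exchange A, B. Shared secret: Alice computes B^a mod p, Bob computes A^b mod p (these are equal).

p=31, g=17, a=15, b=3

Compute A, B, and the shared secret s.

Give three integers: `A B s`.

Answer: 30 15 30

Derivation:
A = 17^15 mod 31  (bits of 15 = 1111)
  bit 0 = 1: r = r^2 * 17 mod 31 = 1^2 * 17 = 1*17 = 17
  bit 1 = 1: r = r^2 * 17 mod 31 = 17^2 * 17 = 10*17 = 15
  bit 2 = 1: r = r^2 * 17 mod 31 = 15^2 * 17 = 8*17 = 12
  bit 3 = 1: r = r^2 * 17 mod 31 = 12^2 * 17 = 20*17 = 30
  -> A = 30
B = 17^3 mod 31  (bits of 3 = 11)
  bit 0 = 1: r = r^2 * 17 mod 31 = 1^2 * 17 = 1*17 = 17
  bit 1 = 1: r = r^2 * 17 mod 31 = 17^2 * 17 = 10*17 = 15
  -> B = 15
s = B^a = 15^15 mod 31  (bits of 15 = 1111)
  bit 0 = 1: r = r^2 * 15 mod 31 = 1^2 * 15 = 1*15 = 15
  bit 1 = 1: r = r^2 * 15 mod 31 = 15^2 * 15 = 8*15 = 27
  bit 2 = 1: r = r^2 * 15 mod 31 = 27^2 * 15 = 16*15 = 23
  bit 3 = 1: r = r^2 * 15 mod 31 = 23^2 * 15 = 2*15 = 30
  -> s = B^a = 30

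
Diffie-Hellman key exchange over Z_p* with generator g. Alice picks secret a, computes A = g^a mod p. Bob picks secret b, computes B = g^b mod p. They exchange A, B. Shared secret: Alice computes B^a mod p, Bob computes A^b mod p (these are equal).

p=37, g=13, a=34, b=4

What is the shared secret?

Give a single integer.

Answer: 33

Derivation:
A = 13^34 mod 37  (bits of 34 = 100010)
  bit 0 = 1: r = r^2 * 13 mod 37 = 1^2 * 13 = 1*13 = 13
  bit 1 = 0: r = r^2 mod 37 = 13^2 = 21
  bit 2 = 0: r = r^2 mod 37 = 21^2 = 34
  bit 3 = 0: r = r^2 mod 37 = 34^2 = 9
  bit 4 = 1: r = r^2 * 13 mod 37 = 9^2 * 13 = 7*13 = 17
  bit 5 = 0: r = r^2 mod 37 = 17^2 = 30
  -> A = 30
B = 13^4 mod 37  (bits of 4 = 100)
  bit 0 = 1: r = r^2 * 13 mod 37 = 1^2 * 13 = 1*13 = 13
  bit 1 = 0: r = r^2 mod 37 = 13^2 = 21
  bit 2 = 0: r = r^2 mod 37 = 21^2 = 34
  -> B = 34
s = B^a = 34^34 mod 37  (bits of 34 = 100010)
  bit 0 = 1: r = r^2 * 34 mod 37 = 1^2 * 34 = 1*34 = 34
  bit 1 = 0: r = r^2 mod 37 = 34^2 = 9
  bit 2 = 0: r = r^2 mod 37 = 9^2 = 7
  bit 3 = 0: r = r^2 mod 37 = 7^2 = 12
  bit 4 = 1: r = r^2 * 34 mod 37 = 12^2 * 34 = 33*34 = 12
  bit 5 = 0: r = r^2 mod 37 = 12^2 = 33
  -> s = B^a = 33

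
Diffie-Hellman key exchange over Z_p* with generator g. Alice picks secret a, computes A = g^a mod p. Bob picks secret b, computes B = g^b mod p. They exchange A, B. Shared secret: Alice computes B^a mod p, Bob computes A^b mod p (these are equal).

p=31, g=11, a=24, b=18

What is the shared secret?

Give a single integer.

A = 11^24 mod 31  (bits of 24 = 11000)
  bit 0 = 1: r = r^2 * 11 mod 31 = 1^2 * 11 = 1*11 = 11
  bit 1 = 1: r = r^2 * 11 mod 31 = 11^2 * 11 = 28*11 = 29
  bit 2 = 0: r = r^2 mod 31 = 29^2 = 4
  bit 3 = 0: r = r^2 mod 31 = 4^2 = 16
  bit 4 = 0: r = r^2 mod 31 = 16^2 = 8
  -> A = 8
B = 11^18 mod 31  (bits of 18 = 10010)
  bit 0 = 1: r = r^2 * 11 mod 31 = 1^2 * 11 = 1*11 = 11
  bit 1 = 0: r = r^2 mod 31 = 11^2 = 28
  bit 2 = 0: r = r^2 mod 31 = 28^2 = 9
  bit 3 = 1: r = r^2 * 11 mod 31 = 9^2 * 11 = 19*11 = 23
  bit 4 = 0: r = r^2 mod 31 = 23^2 = 2
  -> B = 2
s = B^a = 2^24 mod 31  (bits of 24 = 11000)
  bit 0 = 1: r = r^2 * 2 mod 31 = 1^2 * 2 = 1*2 = 2
  bit 1 = 1: r = r^2 * 2 mod 31 = 2^2 * 2 = 4*2 = 8
  bit 2 = 0: r = r^2 mod 31 = 8^2 = 2
  bit 3 = 0: r = r^2 mod 31 = 2^2 = 4
  bit 4 = 0: r = r^2 mod 31 = 4^2 = 16
  -> s = B^a = 16

Answer: 16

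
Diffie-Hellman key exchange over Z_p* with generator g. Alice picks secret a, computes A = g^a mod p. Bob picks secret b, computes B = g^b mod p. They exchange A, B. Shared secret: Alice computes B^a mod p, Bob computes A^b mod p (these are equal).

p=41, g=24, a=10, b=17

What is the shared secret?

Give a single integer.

A = 24^10 mod 41  (bits of 10 = 1010)
  bit 0 = 1: r = r^2 * 24 mod 41 = 1^2 * 24 = 1*24 = 24
  bit 1 = 0: r = r^2 mod 41 = 24^2 = 2
  bit 2 = 1: r = r^2 * 24 mod 41 = 2^2 * 24 = 4*24 = 14
  bit 3 = 0: r = r^2 mod 41 = 14^2 = 32
  -> A = 32
B = 24^17 mod 41  (bits of 17 = 10001)
  bit 0 = 1: r = r^2 * 24 mod 41 = 1^2 * 24 = 1*24 = 24
  bit 1 = 0: r = r^2 mod 41 = 24^2 = 2
  bit 2 = 0: r = r^2 mod 41 = 2^2 = 4
  bit 3 = 0: r = r^2 mod 41 = 4^2 = 16
  bit 4 = 1: r = r^2 * 24 mod 41 = 16^2 * 24 = 10*24 = 35
  -> B = 35
s = B^a = 35^10 mod 41  (bits of 10 = 1010)
  bit 0 = 1: r = r^2 * 35 mod 41 = 1^2 * 35 = 1*35 = 35
  bit 1 = 0: r = r^2 mod 41 = 35^2 = 36
  bit 2 = 1: r = r^2 * 35 mod 41 = 36^2 * 35 = 25*35 = 14
  bit 3 = 0: r = r^2 mod 41 = 14^2 = 32
  -> s = B^a = 32

Answer: 32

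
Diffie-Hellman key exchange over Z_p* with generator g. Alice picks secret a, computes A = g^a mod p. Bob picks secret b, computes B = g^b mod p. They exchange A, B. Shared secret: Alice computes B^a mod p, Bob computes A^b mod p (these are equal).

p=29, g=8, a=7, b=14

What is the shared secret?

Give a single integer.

A = 8^7 mod 29  (bits of 7 = 111)
  bit 0 = 1: r = r^2 * 8 mod 29 = 1^2 * 8 = 1*8 = 8
  bit 1 = 1: r = r^2 * 8 mod 29 = 8^2 * 8 = 6*8 = 19
  bit 2 = 1: r = r^2 * 8 mod 29 = 19^2 * 8 = 13*8 = 17
  -> A = 17
B = 8^14 mod 29  (bits of 14 = 1110)
  bit 0 = 1: r = r^2 * 8 mod 29 = 1^2 * 8 = 1*8 = 8
  bit 1 = 1: r = r^2 * 8 mod 29 = 8^2 * 8 = 6*8 = 19
  bit 2 = 1: r = r^2 * 8 mod 29 = 19^2 * 8 = 13*8 = 17
  bit 3 = 0: r = r^2 mod 29 = 17^2 = 28
  -> B = 28
s = B^a = 28^7 mod 29  (bits of 7 = 111)
  bit 0 = 1: r = r^2 * 28 mod 29 = 1^2 * 28 = 1*28 = 28
  bit 1 = 1: r = r^2 * 28 mod 29 = 28^2 * 28 = 1*28 = 28
  bit 2 = 1: r = r^2 * 28 mod 29 = 28^2 * 28 = 1*28 = 28
  -> s = B^a = 28

Answer: 28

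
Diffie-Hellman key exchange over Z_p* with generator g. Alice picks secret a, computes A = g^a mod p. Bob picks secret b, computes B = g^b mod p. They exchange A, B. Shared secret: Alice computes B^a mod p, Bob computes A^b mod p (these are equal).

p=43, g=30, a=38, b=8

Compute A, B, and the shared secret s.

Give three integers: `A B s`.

A = 30^38 mod 43  (bits of 38 = 100110)
  bit 0 = 1: r = r^2 * 30 mod 43 = 1^2 * 30 = 1*30 = 30
  bit 1 = 0: r = r^2 mod 43 = 30^2 = 40
  bit 2 = 0: r = r^2 mod 43 = 40^2 = 9
  bit 3 = 1: r = r^2 * 30 mod 43 = 9^2 * 30 = 38*30 = 22
  bit 4 = 1: r = r^2 * 30 mod 43 = 22^2 * 30 = 11*30 = 29
  bit 5 = 0: r = r^2 mod 43 = 29^2 = 24
  -> A = 24
B = 30^8 mod 43  (bits of 8 = 1000)
  bit 0 = 1: r = r^2 * 30 mod 43 = 1^2 * 30 = 1*30 = 30
  bit 1 = 0: r = r^2 mod 43 = 30^2 = 40
  bit 2 = 0: r = r^2 mod 43 = 40^2 = 9
  bit 3 = 0: r = r^2 mod 43 = 9^2 = 38
  -> B = 38
s = B^a = 38^38 mod 43  (bits of 38 = 100110)
  bit 0 = 1: r = r^2 * 38 mod 43 = 1^2 * 38 = 1*38 = 38
  bit 1 = 0: r = r^2 mod 43 = 38^2 = 25
  bit 2 = 0: r = r^2 mod 43 = 25^2 = 23
  bit 3 = 1: r = r^2 * 38 mod 43 = 23^2 * 38 = 13*38 = 21
  bit 4 = 1: r = r^2 * 38 mod 43 = 21^2 * 38 = 11*38 = 31
  bit 5 = 0: r = r^2 mod 43 = 31^2 = 15
  -> s = B^a = 15

Answer: 24 38 15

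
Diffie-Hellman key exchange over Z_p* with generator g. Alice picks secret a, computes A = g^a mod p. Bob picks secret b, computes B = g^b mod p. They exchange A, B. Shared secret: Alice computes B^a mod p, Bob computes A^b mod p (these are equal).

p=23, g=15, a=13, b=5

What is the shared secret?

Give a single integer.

Answer: 20

Derivation:
A = 15^13 mod 23  (bits of 13 = 1101)
  bit 0 = 1: r = r^2 * 15 mod 23 = 1^2 * 15 = 1*15 = 15
  bit 1 = 1: r = r^2 * 15 mod 23 = 15^2 * 15 = 18*15 = 17
  bit 2 = 0: r = r^2 mod 23 = 17^2 = 13
  bit 3 = 1: r = r^2 * 15 mod 23 = 13^2 * 15 = 8*15 = 5
  -> A = 5
B = 15^5 mod 23  (bits of 5 = 101)
  bit 0 = 1: r = r^2 * 15 mod 23 = 1^2 * 15 = 1*15 = 15
  bit 1 = 0: r = r^2 mod 23 = 15^2 = 18
  bit 2 = 1: r = r^2 * 15 mod 23 = 18^2 * 15 = 2*15 = 7
  -> B = 7
s = B^a = 7^13 mod 23  (bits of 13 = 1101)
  bit 0 = 1: r = r^2 * 7 mod 23 = 1^2 * 7 = 1*7 = 7
  bit 1 = 1: r = r^2 * 7 mod 23 = 7^2 * 7 = 3*7 = 21
  bit 2 = 0: r = r^2 mod 23 = 21^2 = 4
  bit 3 = 1: r = r^2 * 7 mod 23 = 4^2 * 7 = 16*7 = 20
  -> s = B^a = 20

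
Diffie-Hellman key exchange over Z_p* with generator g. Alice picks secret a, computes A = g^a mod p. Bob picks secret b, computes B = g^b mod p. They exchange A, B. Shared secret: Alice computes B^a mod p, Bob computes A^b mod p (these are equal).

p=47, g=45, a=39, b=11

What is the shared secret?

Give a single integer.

A = 45^39 mod 47  (bits of 39 = 100111)
  bit 0 = 1: r = r^2 * 45 mod 47 = 1^2 * 45 = 1*45 = 45
  bit 1 = 0: r = r^2 mod 47 = 45^2 = 4
  bit 2 = 0: r = r^2 mod 47 = 4^2 = 16
  bit 3 = 1: r = r^2 * 45 mod 47 = 16^2 * 45 = 21*45 = 5
  bit 4 = 1: r = r^2 * 45 mod 47 = 5^2 * 45 = 25*45 = 44
  bit 5 = 1: r = r^2 * 45 mod 47 = 44^2 * 45 = 9*45 = 29
  -> A = 29
B = 45^11 mod 47  (bits of 11 = 1011)
  bit 0 = 1: r = r^2 * 45 mod 47 = 1^2 * 45 = 1*45 = 45
  bit 1 = 0: r = r^2 mod 47 = 45^2 = 4
  bit 2 = 1: r = r^2 * 45 mod 47 = 4^2 * 45 = 16*45 = 15
  bit 3 = 1: r = r^2 * 45 mod 47 = 15^2 * 45 = 37*45 = 20
  -> B = 20
s = B^a = 20^39 mod 47  (bits of 39 = 100111)
  bit 0 = 1: r = r^2 * 20 mod 47 = 1^2 * 20 = 1*20 = 20
  bit 1 = 0: r = r^2 mod 47 = 20^2 = 24
  bit 2 = 0: r = r^2 mod 47 = 24^2 = 12
  bit 3 = 1: r = r^2 * 20 mod 47 = 12^2 * 20 = 3*20 = 13
  bit 4 = 1: r = r^2 * 20 mod 47 = 13^2 * 20 = 28*20 = 43
  bit 5 = 1: r = r^2 * 20 mod 47 = 43^2 * 20 = 16*20 = 38
  -> s = B^a = 38

Answer: 38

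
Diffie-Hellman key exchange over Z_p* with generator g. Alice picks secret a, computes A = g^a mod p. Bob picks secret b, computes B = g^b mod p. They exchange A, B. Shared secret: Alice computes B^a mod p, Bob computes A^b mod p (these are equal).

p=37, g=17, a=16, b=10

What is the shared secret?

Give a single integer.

Answer: 16

Derivation:
A = 17^16 mod 37  (bits of 16 = 10000)
  bit 0 = 1: r = r^2 * 17 mod 37 = 1^2 * 17 = 1*17 = 17
  bit 1 = 0: r = r^2 mod 37 = 17^2 = 30
  bit 2 = 0: r = r^2 mod 37 = 30^2 = 12
  bit 3 = 0: r = r^2 mod 37 = 12^2 = 33
  bit 4 = 0: r = r^2 mod 37 = 33^2 = 16
  -> A = 16
B = 17^10 mod 37  (bits of 10 = 1010)
  bit 0 = 1: r = r^2 * 17 mod 37 = 1^2 * 17 = 1*17 = 17
  bit 1 = 0: r = r^2 mod 37 = 17^2 = 30
  bit 2 = 1: r = r^2 * 17 mod 37 = 30^2 * 17 = 12*17 = 19
  bit 3 = 0: r = r^2 mod 37 = 19^2 = 28
  -> B = 28
s = B^a = 28^16 mod 37  (bits of 16 = 10000)
  bit 0 = 1: r = r^2 * 28 mod 37 = 1^2 * 28 = 1*28 = 28
  bit 1 = 0: r = r^2 mod 37 = 28^2 = 7
  bit 2 = 0: r = r^2 mod 37 = 7^2 = 12
  bit 3 = 0: r = r^2 mod 37 = 12^2 = 33
  bit 4 = 0: r = r^2 mod 37 = 33^2 = 16
  -> s = B^a = 16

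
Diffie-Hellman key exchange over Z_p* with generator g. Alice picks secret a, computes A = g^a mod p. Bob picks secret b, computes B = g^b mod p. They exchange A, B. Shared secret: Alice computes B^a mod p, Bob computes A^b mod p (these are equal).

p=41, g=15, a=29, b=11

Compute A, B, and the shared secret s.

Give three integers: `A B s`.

A = 15^29 mod 41  (bits of 29 = 11101)
  bit 0 = 1: r = r^2 * 15 mod 41 = 1^2 * 15 = 1*15 = 15
  bit 1 = 1: r = r^2 * 15 mod 41 = 15^2 * 15 = 20*15 = 13
  bit 2 = 1: r = r^2 * 15 mod 41 = 13^2 * 15 = 5*15 = 34
  bit 3 = 0: r = r^2 mod 41 = 34^2 = 8
  bit 4 = 1: r = r^2 * 15 mod 41 = 8^2 * 15 = 23*15 = 17
  -> A = 17
B = 15^11 mod 41  (bits of 11 = 1011)
  bit 0 = 1: r = r^2 * 15 mod 41 = 1^2 * 15 = 1*15 = 15
  bit 1 = 0: r = r^2 mod 41 = 15^2 = 20
  bit 2 = 1: r = r^2 * 15 mod 41 = 20^2 * 15 = 31*15 = 14
  bit 3 = 1: r = r^2 * 15 mod 41 = 14^2 * 15 = 32*15 = 29
  -> B = 29
s = B^a = 29^29 mod 41  (bits of 29 = 11101)
  bit 0 = 1: r = r^2 * 29 mod 41 = 1^2 * 29 = 1*29 = 29
  bit 1 = 1: r = r^2 * 29 mod 41 = 29^2 * 29 = 21*29 = 35
  bit 2 = 1: r = r^2 * 29 mod 41 = 35^2 * 29 = 36*29 = 19
  bit 3 = 0: r = r^2 mod 41 = 19^2 = 33
  bit 4 = 1: r = r^2 * 29 mod 41 = 33^2 * 29 = 23*29 = 11
  -> s = B^a = 11

Answer: 17 29 11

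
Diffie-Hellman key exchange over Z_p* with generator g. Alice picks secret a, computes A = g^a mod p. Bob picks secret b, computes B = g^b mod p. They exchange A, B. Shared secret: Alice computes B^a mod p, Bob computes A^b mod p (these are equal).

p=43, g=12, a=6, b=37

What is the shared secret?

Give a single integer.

Answer: 11

Derivation:
A = 12^6 mod 43  (bits of 6 = 110)
  bit 0 = 1: r = r^2 * 12 mod 43 = 1^2 * 12 = 1*12 = 12
  bit 1 = 1: r = r^2 * 12 mod 43 = 12^2 * 12 = 15*12 = 8
  bit 2 = 0: r = r^2 mod 43 = 8^2 = 21
  -> A = 21
B = 12^37 mod 43  (bits of 37 = 100101)
  bit 0 = 1: r = r^2 * 12 mod 43 = 1^2 * 12 = 1*12 = 12
  bit 1 = 0: r = r^2 mod 43 = 12^2 = 15
  bit 2 = 0: r = r^2 mod 43 = 15^2 = 10
  bit 3 = 1: r = r^2 * 12 mod 43 = 10^2 * 12 = 14*12 = 39
  bit 4 = 0: r = r^2 mod 43 = 39^2 = 16
  bit 5 = 1: r = r^2 * 12 mod 43 = 16^2 * 12 = 41*12 = 19
  -> B = 19
s = B^a = 19^6 mod 43  (bits of 6 = 110)
  bit 0 = 1: r = r^2 * 19 mod 43 = 1^2 * 19 = 1*19 = 19
  bit 1 = 1: r = r^2 * 19 mod 43 = 19^2 * 19 = 17*19 = 22
  bit 2 = 0: r = r^2 mod 43 = 22^2 = 11
  -> s = B^a = 11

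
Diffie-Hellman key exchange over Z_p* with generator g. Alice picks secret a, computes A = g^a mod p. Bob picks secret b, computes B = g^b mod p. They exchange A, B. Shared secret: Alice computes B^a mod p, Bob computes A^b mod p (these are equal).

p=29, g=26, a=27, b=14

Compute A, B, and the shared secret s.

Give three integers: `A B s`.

A = 26^27 mod 29  (bits of 27 = 11011)
  bit 0 = 1: r = r^2 * 26 mod 29 = 1^2 * 26 = 1*26 = 26
  bit 1 = 1: r = r^2 * 26 mod 29 = 26^2 * 26 = 9*26 = 2
  bit 2 = 0: r = r^2 mod 29 = 2^2 = 4
  bit 3 = 1: r = r^2 * 26 mod 29 = 4^2 * 26 = 16*26 = 10
  bit 4 = 1: r = r^2 * 26 mod 29 = 10^2 * 26 = 13*26 = 19
  -> A = 19
B = 26^14 mod 29  (bits of 14 = 1110)
  bit 0 = 1: r = r^2 * 26 mod 29 = 1^2 * 26 = 1*26 = 26
  bit 1 = 1: r = r^2 * 26 mod 29 = 26^2 * 26 = 9*26 = 2
  bit 2 = 1: r = r^2 * 26 mod 29 = 2^2 * 26 = 4*26 = 17
  bit 3 = 0: r = r^2 mod 29 = 17^2 = 28
  -> B = 28
s = B^a = 28^27 mod 29  (bits of 27 = 11011)
  bit 0 = 1: r = r^2 * 28 mod 29 = 1^2 * 28 = 1*28 = 28
  bit 1 = 1: r = r^2 * 28 mod 29 = 28^2 * 28 = 1*28 = 28
  bit 2 = 0: r = r^2 mod 29 = 28^2 = 1
  bit 3 = 1: r = r^2 * 28 mod 29 = 1^2 * 28 = 1*28 = 28
  bit 4 = 1: r = r^2 * 28 mod 29 = 28^2 * 28 = 1*28 = 28
  -> s = B^a = 28

Answer: 19 28 28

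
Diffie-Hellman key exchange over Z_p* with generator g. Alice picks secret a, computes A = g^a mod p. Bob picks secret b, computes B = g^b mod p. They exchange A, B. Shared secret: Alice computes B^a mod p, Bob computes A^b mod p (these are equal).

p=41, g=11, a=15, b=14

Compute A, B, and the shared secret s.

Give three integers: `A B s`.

Answer: 27 36 9

Derivation:
A = 11^15 mod 41  (bits of 15 = 1111)
  bit 0 = 1: r = r^2 * 11 mod 41 = 1^2 * 11 = 1*11 = 11
  bit 1 = 1: r = r^2 * 11 mod 41 = 11^2 * 11 = 39*11 = 19
  bit 2 = 1: r = r^2 * 11 mod 41 = 19^2 * 11 = 33*11 = 35
  bit 3 = 1: r = r^2 * 11 mod 41 = 35^2 * 11 = 36*11 = 27
  -> A = 27
B = 11^14 mod 41  (bits of 14 = 1110)
  bit 0 = 1: r = r^2 * 11 mod 41 = 1^2 * 11 = 1*11 = 11
  bit 1 = 1: r = r^2 * 11 mod 41 = 11^2 * 11 = 39*11 = 19
  bit 2 = 1: r = r^2 * 11 mod 41 = 19^2 * 11 = 33*11 = 35
  bit 3 = 0: r = r^2 mod 41 = 35^2 = 36
  -> B = 36
s = B^a = 36^15 mod 41  (bits of 15 = 1111)
  bit 0 = 1: r = r^2 * 36 mod 41 = 1^2 * 36 = 1*36 = 36
  bit 1 = 1: r = r^2 * 36 mod 41 = 36^2 * 36 = 25*36 = 39
  bit 2 = 1: r = r^2 * 36 mod 41 = 39^2 * 36 = 4*36 = 21
  bit 3 = 1: r = r^2 * 36 mod 41 = 21^2 * 36 = 31*36 = 9
  -> s = B^a = 9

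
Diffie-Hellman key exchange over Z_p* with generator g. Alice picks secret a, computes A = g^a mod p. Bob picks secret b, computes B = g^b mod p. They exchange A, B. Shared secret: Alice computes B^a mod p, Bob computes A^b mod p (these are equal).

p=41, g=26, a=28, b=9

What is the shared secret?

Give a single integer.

Answer: 25

Derivation:
A = 26^28 mod 41  (bits of 28 = 11100)
  bit 0 = 1: r = r^2 * 26 mod 41 = 1^2 * 26 = 1*26 = 26
  bit 1 = 1: r = r^2 * 26 mod 41 = 26^2 * 26 = 20*26 = 28
  bit 2 = 1: r = r^2 * 26 mod 41 = 28^2 * 26 = 5*26 = 7
  bit 3 = 0: r = r^2 mod 41 = 7^2 = 8
  bit 4 = 0: r = r^2 mod 41 = 8^2 = 23
  -> A = 23
B = 26^9 mod 41  (bits of 9 = 1001)
  bit 0 = 1: r = r^2 * 26 mod 41 = 1^2 * 26 = 1*26 = 26
  bit 1 = 0: r = r^2 mod 41 = 26^2 = 20
  bit 2 = 0: r = r^2 mod 41 = 20^2 = 31
  bit 3 = 1: r = r^2 * 26 mod 41 = 31^2 * 26 = 18*26 = 17
  -> B = 17
s = B^a = 17^28 mod 41  (bits of 28 = 11100)
  bit 0 = 1: r = r^2 * 17 mod 41 = 1^2 * 17 = 1*17 = 17
  bit 1 = 1: r = r^2 * 17 mod 41 = 17^2 * 17 = 2*17 = 34
  bit 2 = 1: r = r^2 * 17 mod 41 = 34^2 * 17 = 8*17 = 13
  bit 3 = 0: r = r^2 mod 41 = 13^2 = 5
  bit 4 = 0: r = r^2 mod 41 = 5^2 = 25
  -> s = B^a = 25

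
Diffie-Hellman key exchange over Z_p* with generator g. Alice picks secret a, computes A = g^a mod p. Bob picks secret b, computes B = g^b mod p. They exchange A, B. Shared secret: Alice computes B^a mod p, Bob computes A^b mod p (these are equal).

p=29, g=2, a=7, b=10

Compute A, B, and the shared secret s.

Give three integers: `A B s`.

A = 2^7 mod 29  (bits of 7 = 111)
  bit 0 = 1: r = r^2 * 2 mod 29 = 1^2 * 2 = 1*2 = 2
  bit 1 = 1: r = r^2 * 2 mod 29 = 2^2 * 2 = 4*2 = 8
  bit 2 = 1: r = r^2 * 2 mod 29 = 8^2 * 2 = 6*2 = 12
  -> A = 12
B = 2^10 mod 29  (bits of 10 = 1010)
  bit 0 = 1: r = r^2 * 2 mod 29 = 1^2 * 2 = 1*2 = 2
  bit 1 = 0: r = r^2 mod 29 = 2^2 = 4
  bit 2 = 1: r = r^2 * 2 mod 29 = 4^2 * 2 = 16*2 = 3
  bit 3 = 0: r = r^2 mod 29 = 3^2 = 9
  -> B = 9
s = B^a = 9^7 mod 29  (bits of 7 = 111)
  bit 0 = 1: r = r^2 * 9 mod 29 = 1^2 * 9 = 1*9 = 9
  bit 1 = 1: r = r^2 * 9 mod 29 = 9^2 * 9 = 23*9 = 4
  bit 2 = 1: r = r^2 * 9 mod 29 = 4^2 * 9 = 16*9 = 28
  -> s = B^a = 28

Answer: 12 9 28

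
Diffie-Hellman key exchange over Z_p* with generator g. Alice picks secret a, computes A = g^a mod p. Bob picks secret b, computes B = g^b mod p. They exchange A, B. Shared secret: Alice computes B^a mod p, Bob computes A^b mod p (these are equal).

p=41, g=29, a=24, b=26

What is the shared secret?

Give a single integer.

A = 29^24 mod 41  (bits of 24 = 11000)
  bit 0 = 1: r = r^2 * 29 mod 41 = 1^2 * 29 = 1*29 = 29
  bit 1 = 1: r = r^2 * 29 mod 41 = 29^2 * 29 = 21*29 = 35
  bit 2 = 0: r = r^2 mod 41 = 35^2 = 36
  bit 3 = 0: r = r^2 mod 41 = 36^2 = 25
  bit 4 = 0: r = r^2 mod 41 = 25^2 = 10
  -> A = 10
B = 29^26 mod 41  (bits of 26 = 11010)
  bit 0 = 1: r = r^2 * 29 mod 41 = 1^2 * 29 = 1*29 = 29
  bit 1 = 1: r = r^2 * 29 mod 41 = 29^2 * 29 = 21*29 = 35
  bit 2 = 0: r = r^2 mod 41 = 35^2 = 36
  bit 3 = 1: r = r^2 * 29 mod 41 = 36^2 * 29 = 25*29 = 28
  bit 4 = 0: r = r^2 mod 41 = 28^2 = 5
  -> B = 5
s = B^a = 5^24 mod 41  (bits of 24 = 11000)
  bit 0 = 1: r = r^2 * 5 mod 41 = 1^2 * 5 = 1*5 = 5
  bit 1 = 1: r = r^2 * 5 mod 41 = 5^2 * 5 = 25*5 = 2
  bit 2 = 0: r = r^2 mod 41 = 2^2 = 4
  bit 3 = 0: r = r^2 mod 41 = 4^2 = 16
  bit 4 = 0: r = r^2 mod 41 = 16^2 = 10
  -> s = B^a = 10

Answer: 10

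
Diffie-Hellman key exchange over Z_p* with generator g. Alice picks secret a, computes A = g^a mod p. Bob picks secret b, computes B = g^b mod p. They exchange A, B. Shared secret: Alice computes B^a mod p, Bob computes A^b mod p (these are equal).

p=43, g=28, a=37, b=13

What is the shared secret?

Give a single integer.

Answer: 30

Derivation:
A = 28^37 mod 43  (bits of 37 = 100101)
  bit 0 = 1: r = r^2 * 28 mod 43 = 1^2 * 28 = 1*28 = 28
  bit 1 = 0: r = r^2 mod 43 = 28^2 = 10
  bit 2 = 0: r = r^2 mod 43 = 10^2 = 14
  bit 3 = 1: r = r^2 * 28 mod 43 = 14^2 * 28 = 24*28 = 27
  bit 4 = 0: r = r^2 mod 43 = 27^2 = 41
  bit 5 = 1: r = r^2 * 28 mod 43 = 41^2 * 28 = 4*28 = 26
  -> A = 26
B = 28^13 mod 43  (bits of 13 = 1101)
  bit 0 = 1: r = r^2 * 28 mod 43 = 1^2 * 28 = 1*28 = 28
  bit 1 = 1: r = r^2 * 28 mod 43 = 28^2 * 28 = 10*28 = 22
  bit 2 = 0: r = r^2 mod 43 = 22^2 = 11
  bit 3 = 1: r = r^2 * 28 mod 43 = 11^2 * 28 = 35*28 = 34
  -> B = 34
s = B^a = 34^37 mod 43  (bits of 37 = 100101)
  bit 0 = 1: r = r^2 * 34 mod 43 = 1^2 * 34 = 1*34 = 34
  bit 1 = 0: r = r^2 mod 43 = 34^2 = 38
  bit 2 = 0: r = r^2 mod 43 = 38^2 = 25
  bit 3 = 1: r = r^2 * 34 mod 43 = 25^2 * 34 = 23*34 = 8
  bit 4 = 0: r = r^2 mod 43 = 8^2 = 21
  bit 5 = 1: r = r^2 * 34 mod 43 = 21^2 * 34 = 11*34 = 30
  -> s = B^a = 30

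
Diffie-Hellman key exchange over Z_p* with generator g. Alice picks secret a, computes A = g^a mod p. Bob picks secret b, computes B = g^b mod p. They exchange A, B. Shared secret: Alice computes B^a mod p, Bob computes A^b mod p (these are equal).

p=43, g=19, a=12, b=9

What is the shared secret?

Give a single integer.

A = 19^12 mod 43  (bits of 12 = 1100)
  bit 0 = 1: r = r^2 * 19 mod 43 = 1^2 * 19 = 1*19 = 19
  bit 1 = 1: r = r^2 * 19 mod 43 = 19^2 * 19 = 17*19 = 22
  bit 2 = 0: r = r^2 mod 43 = 22^2 = 11
  bit 3 = 0: r = r^2 mod 43 = 11^2 = 35
  -> A = 35
B = 19^9 mod 43  (bits of 9 = 1001)
  bit 0 = 1: r = r^2 * 19 mod 43 = 1^2 * 19 = 1*19 = 19
  bit 1 = 0: r = r^2 mod 43 = 19^2 = 17
  bit 2 = 0: r = r^2 mod 43 = 17^2 = 31
  bit 3 = 1: r = r^2 * 19 mod 43 = 31^2 * 19 = 15*19 = 27
  -> B = 27
s = B^a = 27^12 mod 43  (bits of 12 = 1100)
  bit 0 = 1: r = r^2 * 27 mod 43 = 1^2 * 27 = 1*27 = 27
  bit 1 = 1: r = r^2 * 27 mod 43 = 27^2 * 27 = 41*27 = 32
  bit 2 = 0: r = r^2 mod 43 = 32^2 = 35
  bit 3 = 0: r = r^2 mod 43 = 35^2 = 21
  -> s = B^a = 21

Answer: 21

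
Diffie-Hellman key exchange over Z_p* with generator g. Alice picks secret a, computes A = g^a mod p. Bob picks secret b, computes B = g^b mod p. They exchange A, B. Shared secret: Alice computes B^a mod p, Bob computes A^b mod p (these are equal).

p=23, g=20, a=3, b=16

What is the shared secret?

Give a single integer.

Answer: 12

Derivation:
A = 20^3 mod 23  (bits of 3 = 11)
  bit 0 = 1: r = r^2 * 20 mod 23 = 1^2 * 20 = 1*20 = 20
  bit 1 = 1: r = r^2 * 20 mod 23 = 20^2 * 20 = 9*20 = 19
  -> A = 19
B = 20^16 mod 23  (bits of 16 = 10000)
  bit 0 = 1: r = r^2 * 20 mod 23 = 1^2 * 20 = 1*20 = 20
  bit 1 = 0: r = r^2 mod 23 = 20^2 = 9
  bit 2 = 0: r = r^2 mod 23 = 9^2 = 12
  bit 3 = 0: r = r^2 mod 23 = 12^2 = 6
  bit 4 = 0: r = r^2 mod 23 = 6^2 = 13
  -> B = 13
s = B^a = 13^3 mod 23  (bits of 3 = 11)
  bit 0 = 1: r = r^2 * 13 mod 23 = 1^2 * 13 = 1*13 = 13
  bit 1 = 1: r = r^2 * 13 mod 23 = 13^2 * 13 = 8*13 = 12
  -> s = B^a = 12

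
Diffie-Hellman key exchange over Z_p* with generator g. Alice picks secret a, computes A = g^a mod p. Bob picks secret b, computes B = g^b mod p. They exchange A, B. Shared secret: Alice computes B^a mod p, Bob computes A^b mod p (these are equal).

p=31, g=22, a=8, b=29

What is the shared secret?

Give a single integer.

A = 22^8 mod 31  (bits of 8 = 1000)
  bit 0 = 1: r = r^2 * 22 mod 31 = 1^2 * 22 = 1*22 = 22
  bit 1 = 0: r = r^2 mod 31 = 22^2 = 19
  bit 2 = 0: r = r^2 mod 31 = 19^2 = 20
  bit 3 = 0: r = r^2 mod 31 = 20^2 = 28
  -> A = 28
B = 22^29 mod 31  (bits of 29 = 11101)
  bit 0 = 1: r = r^2 * 22 mod 31 = 1^2 * 22 = 1*22 = 22
  bit 1 = 1: r = r^2 * 22 mod 31 = 22^2 * 22 = 19*22 = 15
  bit 2 = 1: r = r^2 * 22 mod 31 = 15^2 * 22 = 8*22 = 21
  bit 3 = 0: r = r^2 mod 31 = 21^2 = 7
  bit 4 = 1: r = r^2 * 22 mod 31 = 7^2 * 22 = 18*22 = 24
  -> B = 24
s = B^a = 24^8 mod 31  (bits of 8 = 1000)
  bit 0 = 1: r = r^2 * 24 mod 31 = 1^2 * 24 = 1*24 = 24
  bit 1 = 0: r = r^2 mod 31 = 24^2 = 18
  bit 2 = 0: r = r^2 mod 31 = 18^2 = 14
  bit 3 = 0: r = r^2 mod 31 = 14^2 = 10
  -> s = B^a = 10

Answer: 10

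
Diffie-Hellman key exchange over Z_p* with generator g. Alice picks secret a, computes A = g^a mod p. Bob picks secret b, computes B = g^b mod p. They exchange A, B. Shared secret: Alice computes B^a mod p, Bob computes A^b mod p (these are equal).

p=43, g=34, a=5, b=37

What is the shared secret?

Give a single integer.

A = 34^5 mod 43  (bits of 5 = 101)
  bit 0 = 1: r = r^2 * 34 mod 43 = 1^2 * 34 = 1*34 = 34
  bit 1 = 0: r = r^2 mod 43 = 34^2 = 38
  bit 2 = 1: r = r^2 * 34 mod 43 = 38^2 * 34 = 25*34 = 33
  -> A = 33
B = 34^37 mod 43  (bits of 37 = 100101)
  bit 0 = 1: r = r^2 * 34 mod 43 = 1^2 * 34 = 1*34 = 34
  bit 1 = 0: r = r^2 mod 43 = 34^2 = 38
  bit 2 = 0: r = r^2 mod 43 = 38^2 = 25
  bit 3 = 1: r = r^2 * 34 mod 43 = 25^2 * 34 = 23*34 = 8
  bit 4 = 0: r = r^2 mod 43 = 8^2 = 21
  bit 5 = 1: r = r^2 * 34 mod 43 = 21^2 * 34 = 11*34 = 30
  -> B = 30
s = B^a = 30^5 mod 43  (bits of 5 = 101)
  bit 0 = 1: r = r^2 * 30 mod 43 = 1^2 * 30 = 1*30 = 30
  bit 1 = 0: r = r^2 mod 43 = 30^2 = 40
  bit 2 = 1: r = r^2 * 30 mod 43 = 40^2 * 30 = 9*30 = 12
  -> s = B^a = 12

Answer: 12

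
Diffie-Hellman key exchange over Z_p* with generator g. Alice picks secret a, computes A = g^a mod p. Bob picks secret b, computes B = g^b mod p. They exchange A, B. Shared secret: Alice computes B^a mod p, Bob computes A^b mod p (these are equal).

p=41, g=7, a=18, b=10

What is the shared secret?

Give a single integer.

A = 7^18 mod 41  (bits of 18 = 10010)
  bit 0 = 1: r = r^2 * 7 mod 41 = 1^2 * 7 = 1*7 = 7
  bit 1 = 0: r = r^2 mod 41 = 7^2 = 8
  bit 2 = 0: r = r^2 mod 41 = 8^2 = 23
  bit 3 = 1: r = r^2 * 7 mod 41 = 23^2 * 7 = 37*7 = 13
  bit 4 = 0: r = r^2 mod 41 = 13^2 = 5
  -> A = 5
B = 7^10 mod 41  (bits of 10 = 1010)
  bit 0 = 1: r = r^2 * 7 mod 41 = 1^2 * 7 = 1*7 = 7
  bit 1 = 0: r = r^2 mod 41 = 7^2 = 8
  bit 2 = 1: r = r^2 * 7 mod 41 = 8^2 * 7 = 23*7 = 38
  bit 3 = 0: r = r^2 mod 41 = 38^2 = 9
  -> B = 9
s = B^a = 9^18 mod 41  (bits of 18 = 10010)
  bit 0 = 1: r = r^2 * 9 mod 41 = 1^2 * 9 = 1*9 = 9
  bit 1 = 0: r = r^2 mod 41 = 9^2 = 40
  bit 2 = 0: r = r^2 mod 41 = 40^2 = 1
  bit 3 = 1: r = r^2 * 9 mod 41 = 1^2 * 9 = 1*9 = 9
  bit 4 = 0: r = r^2 mod 41 = 9^2 = 40
  -> s = B^a = 40

Answer: 40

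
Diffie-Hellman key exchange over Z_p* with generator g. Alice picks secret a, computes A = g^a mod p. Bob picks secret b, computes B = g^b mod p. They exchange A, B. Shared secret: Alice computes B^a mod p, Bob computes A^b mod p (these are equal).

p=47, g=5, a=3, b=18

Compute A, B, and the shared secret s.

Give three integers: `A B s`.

Answer: 31 2 8

Derivation:
A = 5^3 mod 47  (bits of 3 = 11)
  bit 0 = 1: r = r^2 * 5 mod 47 = 1^2 * 5 = 1*5 = 5
  bit 1 = 1: r = r^2 * 5 mod 47 = 5^2 * 5 = 25*5 = 31
  -> A = 31
B = 5^18 mod 47  (bits of 18 = 10010)
  bit 0 = 1: r = r^2 * 5 mod 47 = 1^2 * 5 = 1*5 = 5
  bit 1 = 0: r = r^2 mod 47 = 5^2 = 25
  bit 2 = 0: r = r^2 mod 47 = 25^2 = 14
  bit 3 = 1: r = r^2 * 5 mod 47 = 14^2 * 5 = 8*5 = 40
  bit 4 = 0: r = r^2 mod 47 = 40^2 = 2
  -> B = 2
s = B^a = 2^3 mod 47  (bits of 3 = 11)
  bit 0 = 1: r = r^2 * 2 mod 47 = 1^2 * 2 = 1*2 = 2
  bit 1 = 1: r = r^2 * 2 mod 47 = 2^2 * 2 = 4*2 = 8
  -> s = B^a = 8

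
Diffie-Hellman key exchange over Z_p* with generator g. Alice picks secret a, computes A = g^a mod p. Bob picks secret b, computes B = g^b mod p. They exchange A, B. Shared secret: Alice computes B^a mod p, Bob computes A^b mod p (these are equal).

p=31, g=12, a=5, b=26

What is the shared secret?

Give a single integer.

Answer: 25

Derivation:
A = 12^5 mod 31  (bits of 5 = 101)
  bit 0 = 1: r = r^2 * 12 mod 31 = 1^2 * 12 = 1*12 = 12
  bit 1 = 0: r = r^2 mod 31 = 12^2 = 20
  bit 2 = 1: r = r^2 * 12 mod 31 = 20^2 * 12 = 28*12 = 26
  -> A = 26
B = 12^26 mod 31  (bits of 26 = 11010)
  bit 0 = 1: r = r^2 * 12 mod 31 = 1^2 * 12 = 1*12 = 12
  bit 1 = 1: r = r^2 * 12 mod 31 = 12^2 * 12 = 20*12 = 23
  bit 2 = 0: r = r^2 mod 31 = 23^2 = 2
  bit 3 = 1: r = r^2 * 12 mod 31 = 2^2 * 12 = 4*12 = 17
  bit 4 = 0: r = r^2 mod 31 = 17^2 = 10
  -> B = 10
s = B^a = 10^5 mod 31  (bits of 5 = 101)
  bit 0 = 1: r = r^2 * 10 mod 31 = 1^2 * 10 = 1*10 = 10
  bit 1 = 0: r = r^2 mod 31 = 10^2 = 7
  bit 2 = 1: r = r^2 * 10 mod 31 = 7^2 * 10 = 18*10 = 25
  -> s = B^a = 25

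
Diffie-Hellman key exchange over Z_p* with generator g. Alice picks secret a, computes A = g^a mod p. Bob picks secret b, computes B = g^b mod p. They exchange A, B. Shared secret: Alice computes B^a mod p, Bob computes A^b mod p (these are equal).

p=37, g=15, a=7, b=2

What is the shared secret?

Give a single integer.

Answer: 4

Derivation:
A = 15^7 mod 37  (bits of 7 = 111)
  bit 0 = 1: r = r^2 * 15 mod 37 = 1^2 * 15 = 1*15 = 15
  bit 1 = 1: r = r^2 * 15 mod 37 = 15^2 * 15 = 3*15 = 8
  bit 2 = 1: r = r^2 * 15 mod 37 = 8^2 * 15 = 27*15 = 35
  -> A = 35
B = 15^2 mod 37  (bits of 2 = 10)
  bit 0 = 1: r = r^2 * 15 mod 37 = 1^2 * 15 = 1*15 = 15
  bit 1 = 0: r = r^2 mod 37 = 15^2 = 3
  -> B = 3
s = B^a = 3^7 mod 37  (bits of 7 = 111)
  bit 0 = 1: r = r^2 * 3 mod 37 = 1^2 * 3 = 1*3 = 3
  bit 1 = 1: r = r^2 * 3 mod 37 = 3^2 * 3 = 9*3 = 27
  bit 2 = 1: r = r^2 * 3 mod 37 = 27^2 * 3 = 26*3 = 4
  -> s = B^a = 4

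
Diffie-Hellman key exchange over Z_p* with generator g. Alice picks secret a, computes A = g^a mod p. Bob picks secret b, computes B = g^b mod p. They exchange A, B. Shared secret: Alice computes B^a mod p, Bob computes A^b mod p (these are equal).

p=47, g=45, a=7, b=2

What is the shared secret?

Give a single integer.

Answer: 28

Derivation:
A = 45^7 mod 47  (bits of 7 = 111)
  bit 0 = 1: r = r^2 * 45 mod 47 = 1^2 * 45 = 1*45 = 45
  bit 1 = 1: r = r^2 * 45 mod 47 = 45^2 * 45 = 4*45 = 39
  bit 2 = 1: r = r^2 * 45 mod 47 = 39^2 * 45 = 17*45 = 13
  -> A = 13
B = 45^2 mod 47  (bits of 2 = 10)
  bit 0 = 1: r = r^2 * 45 mod 47 = 1^2 * 45 = 1*45 = 45
  bit 1 = 0: r = r^2 mod 47 = 45^2 = 4
  -> B = 4
s = B^a = 4^7 mod 47  (bits of 7 = 111)
  bit 0 = 1: r = r^2 * 4 mod 47 = 1^2 * 4 = 1*4 = 4
  bit 1 = 1: r = r^2 * 4 mod 47 = 4^2 * 4 = 16*4 = 17
  bit 2 = 1: r = r^2 * 4 mod 47 = 17^2 * 4 = 7*4 = 28
  -> s = B^a = 28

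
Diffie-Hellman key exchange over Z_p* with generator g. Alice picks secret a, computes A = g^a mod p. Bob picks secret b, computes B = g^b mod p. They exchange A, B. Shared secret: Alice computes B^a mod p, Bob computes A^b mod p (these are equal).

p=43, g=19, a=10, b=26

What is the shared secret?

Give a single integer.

A = 19^10 mod 43  (bits of 10 = 1010)
  bit 0 = 1: r = r^2 * 19 mod 43 = 1^2 * 19 = 1*19 = 19
  bit 1 = 0: r = r^2 mod 43 = 19^2 = 17
  bit 2 = 1: r = r^2 * 19 mod 43 = 17^2 * 19 = 31*19 = 30
  bit 3 = 0: r = r^2 mod 43 = 30^2 = 40
  -> A = 40
B = 19^26 mod 43  (bits of 26 = 11010)
  bit 0 = 1: r = r^2 * 19 mod 43 = 1^2 * 19 = 1*19 = 19
  bit 1 = 1: r = r^2 * 19 mod 43 = 19^2 * 19 = 17*19 = 22
  bit 2 = 0: r = r^2 mod 43 = 22^2 = 11
  bit 3 = 1: r = r^2 * 19 mod 43 = 11^2 * 19 = 35*19 = 20
  bit 4 = 0: r = r^2 mod 43 = 20^2 = 13
  -> B = 13
s = B^a = 13^10 mod 43  (bits of 10 = 1010)
  bit 0 = 1: r = r^2 * 13 mod 43 = 1^2 * 13 = 1*13 = 13
  bit 1 = 0: r = r^2 mod 43 = 13^2 = 40
  bit 2 = 1: r = r^2 * 13 mod 43 = 40^2 * 13 = 9*13 = 31
  bit 3 = 0: r = r^2 mod 43 = 31^2 = 15
  -> s = B^a = 15

Answer: 15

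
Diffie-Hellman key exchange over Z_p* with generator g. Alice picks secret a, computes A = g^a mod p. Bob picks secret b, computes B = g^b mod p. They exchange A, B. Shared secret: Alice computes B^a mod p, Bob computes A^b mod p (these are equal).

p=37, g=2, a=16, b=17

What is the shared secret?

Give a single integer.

Answer: 33

Derivation:
A = 2^16 mod 37  (bits of 16 = 10000)
  bit 0 = 1: r = r^2 * 2 mod 37 = 1^2 * 2 = 1*2 = 2
  bit 1 = 0: r = r^2 mod 37 = 2^2 = 4
  bit 2 = 0: r = r^2 mod 37 = 4^2 = 16
  bit 3 = 0: r = r^2 mod 37 = 16^2 = 34
  bit 4 = 0: r = r^2 mod 37 = 34^2 = 9
  -> A = 9
B = 2^17 mod 37  (bits of 17 = 10001)
  bit 0 = 1: r = r^2 * 2 mod 37 = 1^2 * 2 = 1*2 = 2
  bit 1 = 0: r = r^2 mod 37 = 2^2 = 4
  bit 2 = 0: r = r^2 mod 37 = 4^2 = 16
  bit 3 = 0: r = r^2 mod 37 = 16^2 = 34
  bit 4 = 1: r = r^2 * 2 mod 37 = 34^2 * 2 = 9*2 = 18
  -> B = 18
s = B^a = 18^16 mod 37  (bits of 16 = 10000)
  bit 0 = 1: r = r^2 * 18 mod 37 = 1^2 * 18 = 1*18 = 18
  bit 1 = 0: r = r^2 mod 37 = 18^2 = 28
  bit 2 = 0: r = r^2 mod 37 = 28^2 = 7
  bit 3 = 0: r = r^2 mod 37 = 7^2 = 12
  bit 4 = 0: r = r^2 mod 37 = 12^2 = 33
  -> s = B^a = 33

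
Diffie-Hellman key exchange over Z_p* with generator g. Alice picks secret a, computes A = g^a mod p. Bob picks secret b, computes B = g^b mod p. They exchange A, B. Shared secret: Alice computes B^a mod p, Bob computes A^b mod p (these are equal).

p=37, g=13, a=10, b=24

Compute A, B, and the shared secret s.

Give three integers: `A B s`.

Answer: 4 26 26

Derivation:
A = 13^10 mod 37  (bits of 10 = 1010)
  bit 0 = 1: r = r^2 * 13 mod 37 = 1^2 * 13 = 1*13 = 13
  bit 1 = 0: r = r^2 mod 37 = 13^2 = 21
  bit 2 = 1: r = r^2 * 13 mod 37 = 21^2 * 13 = 34*13 = 35
  bit 3 = 0: r = r^2 mod 37 = 35^2 = 4
  -> A = 4
B = 13^24 mod 37  (bits of 24 = 11000)
  bit 0 = 1: r = r^2 * 13 mod 37 = 1^2 * 13 = 1*13 = 13
  bit 1 = 1: r = r^2 * 13 mod 37 = 13^2 * 13 = 21*13 = 14
  bit 2 = 0: r = r^2 mod 37 = 14^2 = 11
  bit 3 = 0: r = r^2 mod 37 = 11^2 = 10
  bit 4 = 0: r = r^2 mod 37 = 10^2 = 26
  -> B = 26
s = B^a = 26^10 mod 37  (bits of 10 = 1010)
  bit 0 = 1: r = r^2 * 26 mod 37 = 1^2 * 26 = 1*26 = 26
  bit 1 = 0: r = r^2 mod 37 = 26^2 = 10
  bit 2 = 1: r = r^2 * 26 mod 37 = 10^2 * 26 = 26*26 = 10
  bit 3 = 0: r = r^2 mod 37 = 10^2 = 26
  -> s = B^a = 26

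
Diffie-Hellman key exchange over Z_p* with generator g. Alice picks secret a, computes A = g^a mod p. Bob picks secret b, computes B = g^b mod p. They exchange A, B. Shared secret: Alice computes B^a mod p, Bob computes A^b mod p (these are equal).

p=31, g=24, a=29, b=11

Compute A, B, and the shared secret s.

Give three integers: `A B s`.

Answer: 22 11 17

Derivation:
A = 24^29 mod 31  (bits of 29 = 11101)
  bit 0 = 1: r = r^2 * 24 mod 31 = 1^2 * 24 = 1*24 = 24
  bit 1 = 1: r = r^2 * 24 mod 31 = 24^2 * 24 = 18*24 = 29
  bit 2 = 1: r = r^2 * 24 mod 31 = 29^2 * 24 = 4*24 = 3
  bit 3 = 0: r = r^2 mod 31 = 3^2 = 9
  bit 4 = 1: r = r^2 * 24 mod 31 = 9^2 * 24 = 19*24 = 22
  -> A = 22
B = 24^11 mod 31  (bits of 11 = 1011)
  bit 0 = 1: r = r^2 * 24 mod 31 = 1^2 * 24 = 1*24 = 24
  bit 1 = 0: r = r^2 mod 31 = 24^2 = 18
  bit 2 = 1: r = r^2 * 24 mod 31 = 18^2 * 24 = 14*24 = 26
  bit 3 = 1: r = r^2 * 24 mod 31 = 26^2 * 24 = 25*24 = 11
  -> B = 11
s = B^a = 11^29 mod 31  (bits of 29 = 11101)
  bit 0 = 1: r = r^2 * 11 mod 31 = 1^2 * 11 = 1*11 = 11
  bit 1 = 1: r = r^2 * 11 mod 31 = 11^2 * 11 = 28*11 = 29
  bit 2 = 1: r = r^2 * 11 mod 31 = 29^2 * 11 = 4*11 = 13
  bit 3 = 0: r = r^2 mod 31 = 13^2 = 14
  bit 4 = 1: r = r^2 * 11 mod 31 = 14^2 * 11 = 10*11 = 17
  -> s = B^a = 17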